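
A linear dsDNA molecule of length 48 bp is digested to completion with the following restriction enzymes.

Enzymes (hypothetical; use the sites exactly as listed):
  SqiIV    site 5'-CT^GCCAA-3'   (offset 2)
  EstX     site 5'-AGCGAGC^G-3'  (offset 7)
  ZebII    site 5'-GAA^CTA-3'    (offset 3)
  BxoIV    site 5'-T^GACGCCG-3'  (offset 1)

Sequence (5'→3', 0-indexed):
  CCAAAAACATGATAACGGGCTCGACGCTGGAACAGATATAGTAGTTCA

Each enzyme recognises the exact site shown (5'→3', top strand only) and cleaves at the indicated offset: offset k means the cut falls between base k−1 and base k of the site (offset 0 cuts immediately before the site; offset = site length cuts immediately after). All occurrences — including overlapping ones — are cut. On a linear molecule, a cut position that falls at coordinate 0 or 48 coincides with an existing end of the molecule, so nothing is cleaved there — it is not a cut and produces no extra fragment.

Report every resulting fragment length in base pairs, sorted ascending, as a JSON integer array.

[48]

Per-enzyme occurrences:
  SqiIV (CTGCCAA, off=2): no sites
  EstX (AGCGAGCG, off=7): no sites
  ZebII (GAACTA, off=3): no sites
  BxoIV (TGACGCCG, off=1): no sites

Pooled cuts: ∅

Fragments:
  no cuts → one linear fragment of 48 bp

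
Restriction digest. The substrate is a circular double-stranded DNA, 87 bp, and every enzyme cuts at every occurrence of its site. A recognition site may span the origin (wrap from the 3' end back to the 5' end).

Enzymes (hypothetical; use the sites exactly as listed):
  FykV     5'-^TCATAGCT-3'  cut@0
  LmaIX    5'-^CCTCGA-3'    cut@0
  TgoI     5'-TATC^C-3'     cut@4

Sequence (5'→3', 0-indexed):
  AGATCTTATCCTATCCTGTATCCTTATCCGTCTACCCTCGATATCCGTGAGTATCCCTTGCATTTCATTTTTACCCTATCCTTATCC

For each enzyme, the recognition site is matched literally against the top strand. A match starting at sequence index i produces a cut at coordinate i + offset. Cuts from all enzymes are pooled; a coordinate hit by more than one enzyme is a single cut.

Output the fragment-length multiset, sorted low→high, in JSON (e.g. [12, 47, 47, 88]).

[5,6,6,7,7,10,10,11,25]

Scan for sites:
  FykV (TCATAGCT, off=0): no sites
  LmaIX (CCTCGA, off=0): starts [35] → cuts [35]
  TgoI (TATCC, off=4): starts [6, 11, 18, 24, 41, 51, 76, 82] → cuts [10, 15, 22, 28, 45, 55, 80, 86]

All cut coordinates (distinct, sorted): [10, 15, 22, 28, 35, 45, 55, 80, 86]

Fragment lengths:
  10→15: 5 bp
  15→22: 7 bp
  22→28: 6 bp
  28→35: 7 bp
  35→45: 10 bp
  45→55: 10 bp
  55→80: 25 bp
  80→86: 6 bp
  86→10 (wrap): 87-86+10 = 11 bp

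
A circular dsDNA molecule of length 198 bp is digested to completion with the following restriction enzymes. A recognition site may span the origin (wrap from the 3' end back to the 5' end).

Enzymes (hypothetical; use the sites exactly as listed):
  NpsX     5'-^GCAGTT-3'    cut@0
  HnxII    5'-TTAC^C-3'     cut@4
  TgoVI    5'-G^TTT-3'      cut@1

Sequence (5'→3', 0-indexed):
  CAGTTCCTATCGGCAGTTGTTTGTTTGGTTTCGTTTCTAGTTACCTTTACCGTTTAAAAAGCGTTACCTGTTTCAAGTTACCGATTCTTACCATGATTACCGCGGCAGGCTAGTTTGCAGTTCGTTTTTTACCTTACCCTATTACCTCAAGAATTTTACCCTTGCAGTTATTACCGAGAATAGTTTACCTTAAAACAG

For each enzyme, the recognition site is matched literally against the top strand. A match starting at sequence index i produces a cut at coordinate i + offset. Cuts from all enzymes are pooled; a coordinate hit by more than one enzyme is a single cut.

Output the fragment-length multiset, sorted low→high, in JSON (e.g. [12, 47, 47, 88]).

Site scan:
  NpsX (GCAGTT, off=0): starts [12, 116, 163, 197] → cuts [12, 116, 163, 197]
  HnxII (TTACC, off=4): starts [40, 46, 63, 77, 87, 96, 128, 133, 141, 155, 170, 184] → cuts [44, 50, 67, 81, 91, 100, 132, 137, 145, 159, 174, 188]
  TgoVI (GTTT, off=1): starts [18, 22, 27, 32, 51, 69, 112, 123, 182] → cuts [19, 23, 28, 33, 52, 70, 113, 124, 183]

Pooled cuts: [12, 19, 23, 28, 33, 44, 50, 52, 67, 70, 81, 91, 100, 113, 116, 124, 132, 137, 145, 159, 163, 174, 183, 188, 197]

Fragment lengths:
  12→19: 7 bp
  19→23: 4 bp
  23→28: 5 bp
  28→33: 5 bp
  33→44: 11 bp
  44→50: 6 bp
  50→52: 2 bp
  52→67: 15 bp
  67→70: 3 bp
  70→81: 11 bp
  81→91: 10 bp
  91→100: 9 bp
  100→113: 13 bp
  113→116: 3 bp
  116→124: 8 bp
  124→132: 8 bp
  132→137: 5 bp
  137→145: 8 bp
  145→159: 14 bp
  159→163: 4 bp
  163→174: 11 bp
  174→183: 9 bp
  183→188: 5 bp
  188→197: 9 bp
  197→12 (wrap): 198-197+12 = 13 bp

[2,3,3,4,4,5,5,5,5,6,7,8,8,8,9,9,9,10,11,11,11,13,13,14,15]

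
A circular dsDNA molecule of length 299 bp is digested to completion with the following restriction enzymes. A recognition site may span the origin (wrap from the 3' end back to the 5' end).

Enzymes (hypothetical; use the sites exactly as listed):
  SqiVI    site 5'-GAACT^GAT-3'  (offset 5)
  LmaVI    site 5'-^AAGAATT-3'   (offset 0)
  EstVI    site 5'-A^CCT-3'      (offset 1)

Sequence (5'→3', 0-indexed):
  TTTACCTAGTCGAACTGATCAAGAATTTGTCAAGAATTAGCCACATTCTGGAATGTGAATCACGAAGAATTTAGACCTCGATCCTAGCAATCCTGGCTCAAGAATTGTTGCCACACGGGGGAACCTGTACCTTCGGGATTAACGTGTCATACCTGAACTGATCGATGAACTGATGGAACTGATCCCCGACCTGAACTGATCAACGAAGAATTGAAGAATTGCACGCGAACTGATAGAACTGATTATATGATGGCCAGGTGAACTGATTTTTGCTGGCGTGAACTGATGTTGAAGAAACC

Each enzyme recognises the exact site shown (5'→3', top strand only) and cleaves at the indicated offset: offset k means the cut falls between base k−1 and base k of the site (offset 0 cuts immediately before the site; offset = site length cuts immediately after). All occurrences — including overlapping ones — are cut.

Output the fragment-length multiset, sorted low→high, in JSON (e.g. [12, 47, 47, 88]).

Site scan:
  SqiVI (GAACTGAT, off=5): starts [11, 154, 166, 175, 192, 226, 235, 259, 279] → cuts [16, 159, 171, 180, 197, 231, 240, 264, 284]
  LmaVI (AAGAATT, off=0): starts [20, 31, 64, 99, 205, 213] → cuts [20, 31, 64, 99, 205, 213]
  EstVI (ACCT, off=1): starts [3, 74, 122, 128, 150, 188, 296] → cuts [4, 75, 123, 129, 151, 189, 297]

All cut coordinates (distinct, sorted): [4, 16, 20, 31, 64, 75, 99, 123, 129, 151, 159, 171, 180, 189, 197, 205, 213, 231, 240, 264, 284, 297]

Fragments:
  4→16: 12 bp
  16→20: 4 bp
  20→31: 11 bp
  31→64: 33 bp
  64→75: 11 bp
  75→99: 24 bp
  99→123: 24 bp
  123→129: 6 bp
  129→151: 22 bp
  151→159: 8 bp
  159→171: 12 bp
  171→180: 9 bp
  180→189: 9 bp
  189→197: 8 bp
  197→205: 8 bp
  205→213: 8 bp
  213→231: 18 bp
  231→240: 9 bp
  240→264: 24 bp
  264→284: 20 bp
  284→297: 13 bp
  297→4 (wrap): 299-297+4 = 6 bp

[4,6,6,8,8,8,8,9,9,9,11,11,12,12,13,18,20,22,24,24,24,33]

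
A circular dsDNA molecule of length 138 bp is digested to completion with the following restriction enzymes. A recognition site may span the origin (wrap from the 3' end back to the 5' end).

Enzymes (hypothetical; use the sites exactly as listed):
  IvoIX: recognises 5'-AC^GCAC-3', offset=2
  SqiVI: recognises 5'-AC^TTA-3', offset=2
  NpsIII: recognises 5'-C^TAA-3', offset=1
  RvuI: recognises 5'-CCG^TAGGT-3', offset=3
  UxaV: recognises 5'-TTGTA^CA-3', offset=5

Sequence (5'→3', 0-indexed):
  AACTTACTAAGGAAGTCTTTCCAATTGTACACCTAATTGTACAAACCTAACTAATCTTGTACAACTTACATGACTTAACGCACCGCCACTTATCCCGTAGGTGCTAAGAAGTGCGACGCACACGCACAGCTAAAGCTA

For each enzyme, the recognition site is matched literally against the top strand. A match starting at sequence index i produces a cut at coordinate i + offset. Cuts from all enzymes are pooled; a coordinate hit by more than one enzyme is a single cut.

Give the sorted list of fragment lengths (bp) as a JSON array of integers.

Site scan:
  IvoIX ACGCAC/2: at [77, 115, 121] ⇒ [79, 117, 123]
  SqiVI ACTTA/2: at [1, 63, 72, 87] ⇒ [3, 65, 74, 89]
  NpsIII CTAA/1: at [6, 32, 46, 50, 103, 129, 135] ⇒ [7, 33, 47, 51, 104, 130, 136]
  RvuI CCGTAGGT/3: at [94] ⇒ [97]
  UxaV TTGTACA/5: at [24, 36, 56] ⇒ [29, 41, 61]

Pooled cuts: [3, 7, 29, 33, 41, 47, 51, 61, 65, 74, 79, 89, 97, 104, 117, 123, 130, 136]

Fragments:
  3→7: 4 bp
  7→29: 22 bp
  29→33: 4 bp
  33→41: 8 bp
  41→47: 6 bp
  47→51: 4 bp
  51→61: 10 bp
  61→65: 4 bp
  65→74: 9 bp
  74→79: 5 bp
  79→89: 10 bp
  89→97: 8 bp
  97→104: 7 bp
  104→117: 13 bp
  117→123: 6 bp
  123→130: 7 bp
  130→136: 6 bp
  136→3 (wrap): 138-136+3 = 5 bp

[4,4,4,4,5,5,6,6,6,7,7,8,8,9,10,10,13,22]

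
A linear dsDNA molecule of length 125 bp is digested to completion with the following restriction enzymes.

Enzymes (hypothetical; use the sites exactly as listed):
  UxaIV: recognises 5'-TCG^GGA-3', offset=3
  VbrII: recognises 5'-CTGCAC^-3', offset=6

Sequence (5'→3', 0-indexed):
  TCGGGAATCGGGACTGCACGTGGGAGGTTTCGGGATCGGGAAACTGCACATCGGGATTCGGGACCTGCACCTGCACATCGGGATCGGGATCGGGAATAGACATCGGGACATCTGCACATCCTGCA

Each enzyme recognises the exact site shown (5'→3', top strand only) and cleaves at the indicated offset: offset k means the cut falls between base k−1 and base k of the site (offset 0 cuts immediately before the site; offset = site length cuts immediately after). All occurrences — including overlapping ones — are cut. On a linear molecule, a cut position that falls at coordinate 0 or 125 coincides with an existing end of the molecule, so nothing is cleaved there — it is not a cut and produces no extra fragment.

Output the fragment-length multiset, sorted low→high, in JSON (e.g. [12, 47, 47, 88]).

Site scan:
  UxaIV (TCGGGA, off=3): starts [0, 7, 29, 35, 50, 57, 77, 83, 89, 102] → cuts [3, 10, 32, 38, 53, 60, 80, 86, 92, 105]
  VbrII (CTGCAC, off=6): starts [13, 43, 64, 70, 111] → cuts [19, 49, 70, 76, 117]

Pooled cuts: [3, 10, 19, 32, 38, 49, 53, 60, 70, 76, 80, 86, 92, 105, 117]

Fragment lengths:
  [0,3): 3 bp
  [3,10): 7 bp
  [10,19): 9 bp
  [19,32): 13 bp
  [32,38): 6 bp
  [38,49): 11 bp
  [49,53): 4 bp
  [53,60): 7 bp
  [60,70): 10 bp
  [70,76): 6 bp
  [76,80): 4 bp
  [80,86): 6 bp
  [86,92): 6 bp
  [92,105): 13 bp
  [105,117): 12 bp
  [117,125): 8 bp

[3,4,4,6,6,6,6,7,7,8,9,10,11,12,13,13]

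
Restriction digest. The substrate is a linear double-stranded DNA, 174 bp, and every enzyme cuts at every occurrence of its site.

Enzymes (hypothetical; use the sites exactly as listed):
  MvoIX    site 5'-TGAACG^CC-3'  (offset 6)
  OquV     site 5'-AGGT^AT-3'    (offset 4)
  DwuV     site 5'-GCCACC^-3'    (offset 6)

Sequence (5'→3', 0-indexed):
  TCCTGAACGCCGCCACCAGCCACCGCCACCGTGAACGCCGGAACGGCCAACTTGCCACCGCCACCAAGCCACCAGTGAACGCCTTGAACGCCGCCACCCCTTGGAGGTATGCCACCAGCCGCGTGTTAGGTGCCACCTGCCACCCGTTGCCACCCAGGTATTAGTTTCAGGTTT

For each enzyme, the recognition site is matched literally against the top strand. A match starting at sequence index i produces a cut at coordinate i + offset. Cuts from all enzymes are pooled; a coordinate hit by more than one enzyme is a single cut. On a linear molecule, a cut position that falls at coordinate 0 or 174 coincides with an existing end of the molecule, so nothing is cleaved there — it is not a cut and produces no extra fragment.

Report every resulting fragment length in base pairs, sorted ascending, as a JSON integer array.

Per-enzyme occurrences:
  MvoIX TGAACGCC/6: at [3, 31, 75, 84] ⇒ [9, 37, 81, 90]
  OquV AGGTAT/4: at [104, 155] ⇒ [108, 159]
  DwuV GCCACC/6: at [11, 18, 24, 53, 59, 67, 92, 110, 131, 138, 148] ⇒ [17, 24, 30, 59, 65, 73, 98, 116, 137, 144, 154]

Pooled cuts: [9, 17, 24, 30, 37, 59, 65, 73, 81, 90, 98, 108, 116, 137, 144, 154, 159]

Fragment lengths:
  [0,9): 9 bp
  [9,17): 8 bp
  [17,24): 7 bp
  [24,30): 6 bp
  [30,37): 7 bp
  [37,59): 22 bp
  [59,65): 6 bp
  [65,73): 8 bp
  [73,81): 8 bp
  [81,90): 9 bp
  [90,98): 8 bp
  [98,108): 10 bp
  [108,116): 8 bp
  [116,137): 21 bp
  [137,144): 7 bp
  [144,154): 10 bp
  [154,159): 5 bp
  [159,174): 15 bp

[5,6,6,7,7,7,8,8,8,8,8,9,9,10,10,15,21,22]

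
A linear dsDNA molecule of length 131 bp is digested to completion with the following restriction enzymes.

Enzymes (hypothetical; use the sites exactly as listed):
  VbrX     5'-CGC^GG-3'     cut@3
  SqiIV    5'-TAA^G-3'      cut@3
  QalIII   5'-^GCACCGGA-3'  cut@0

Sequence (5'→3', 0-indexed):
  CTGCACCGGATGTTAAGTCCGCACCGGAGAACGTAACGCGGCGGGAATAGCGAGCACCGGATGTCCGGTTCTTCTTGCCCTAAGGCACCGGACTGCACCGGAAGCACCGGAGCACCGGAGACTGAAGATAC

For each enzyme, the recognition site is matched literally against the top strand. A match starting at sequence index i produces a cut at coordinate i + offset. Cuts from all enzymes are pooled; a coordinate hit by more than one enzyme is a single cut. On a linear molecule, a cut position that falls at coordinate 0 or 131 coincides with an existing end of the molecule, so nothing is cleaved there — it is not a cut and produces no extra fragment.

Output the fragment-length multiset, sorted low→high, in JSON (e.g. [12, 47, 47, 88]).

Site scan:
  VbrX (CGCGG, off=3): starts [36] → cuts [39]
  SqiIV (TAAG, off=3): starts [13, 80] → cuts [16, 83]
  QalIII (GCACCGGA, off=0): starts [2, 20, 53, 84, 94, 103, 111] → cuts [2, 20, 53, 84, 94, 103, 111]

All cut coordinates (distinct, sorted): [2, 16, 20, 39, 53, 83, 84, 94, 103, 111]

Fragment lengths:
  [0,2): 2 bp
  [2,16): 14 bp
  [16,20): 4 bp
  [20,39): 19 bp
  [39,53): 14 bp
  [53,83): 30 bp
  [83,84): 1 bp
  [84,94): 10 bp
  [94,103): 9 bp
  [103,111): 8 bp
  [111,131): 20 bp

[1,2,4,8,9,10,14,14,19,20,30]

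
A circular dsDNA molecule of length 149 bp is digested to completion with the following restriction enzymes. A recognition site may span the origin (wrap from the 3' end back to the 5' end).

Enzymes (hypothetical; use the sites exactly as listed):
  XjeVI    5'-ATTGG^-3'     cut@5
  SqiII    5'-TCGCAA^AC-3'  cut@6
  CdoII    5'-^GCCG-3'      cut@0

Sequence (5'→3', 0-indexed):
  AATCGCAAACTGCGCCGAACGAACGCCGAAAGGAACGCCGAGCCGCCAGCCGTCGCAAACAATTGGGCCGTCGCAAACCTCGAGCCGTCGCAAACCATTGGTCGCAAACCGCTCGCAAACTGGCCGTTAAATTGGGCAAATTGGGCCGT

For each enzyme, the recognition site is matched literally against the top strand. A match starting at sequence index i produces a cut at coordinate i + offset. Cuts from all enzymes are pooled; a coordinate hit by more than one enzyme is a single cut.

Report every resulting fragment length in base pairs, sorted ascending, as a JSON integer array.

[4,5,5,6,7,7,8,8,9,10,10,10,11,11,12,13,13]

Per-enzyme occurrences:
  XjeVI ATTGG/5: at [61, 96, 130, 139] ⇒ [66, 101, 135, 144]
  SqiII TCGCAAAC/6: at [2, 52, 70, 87, 101, 112] ⇒ [8, 58, 76, 93, 107, 118]
  CdoII GCCG/0: at [13, 24, 36, 41, 48, 66, 83, 122, 144] ⇒ [13, 24, 36, 41, 48, 66, 83, 122, 144]

All cut coordinates (distinct, sorted): [8, 13, 24, 36, 41, 48, 58, 66, 76, 83, 93, 101, 107, 118, 122, 135, 144]

Fragment lengths:
  8→13: 5 bp
  13→24: 11 bp
  24→36: 12 bp
  36→41: 5 bp
  41→48: 7 bp
  48→58: 10 bp
  58→66: 8 bp
  66→76: 10 bp
  76→83: 7 bp
  83→93: 10 bp
  93→101: 8 bp
  101→107: 6 bp
  107→118: 11 bp
  118→122: 4 bp
  122→135: 13 bp
  135→144: 9 bp
  144→8 (wrap): 149-144+8 = 13 bp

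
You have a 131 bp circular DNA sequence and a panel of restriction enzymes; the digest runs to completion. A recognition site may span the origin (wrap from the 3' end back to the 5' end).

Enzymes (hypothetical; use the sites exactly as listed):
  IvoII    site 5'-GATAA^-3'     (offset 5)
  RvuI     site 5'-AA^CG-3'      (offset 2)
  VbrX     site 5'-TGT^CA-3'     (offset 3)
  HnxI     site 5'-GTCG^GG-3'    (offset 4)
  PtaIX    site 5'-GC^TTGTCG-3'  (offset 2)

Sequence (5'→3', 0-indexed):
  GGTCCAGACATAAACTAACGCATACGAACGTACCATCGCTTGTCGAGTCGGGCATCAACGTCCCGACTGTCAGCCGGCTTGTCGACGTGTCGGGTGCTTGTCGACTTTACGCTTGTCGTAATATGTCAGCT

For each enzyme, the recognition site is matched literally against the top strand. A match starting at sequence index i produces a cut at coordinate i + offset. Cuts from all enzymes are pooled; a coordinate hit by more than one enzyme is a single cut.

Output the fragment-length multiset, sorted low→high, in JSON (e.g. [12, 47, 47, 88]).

Per-enzyme occurrences:
  IvoII (GATAA, off=5): no sites
  RvuI (AACG, off=2): starts [16, 26, 56] → cuts [18, 28, 58]
  VbrX (TGTCA, off=3): starts [67, 123] → cuts [70, 126]
  HnxI (GTCGGG, off=4): starts [46, 88] → cuts [50, 92]
  PtaIX (GCTTGTCG, off=2): starts [37, 76, 95, 110] → cuts [39, 78, 97, 112]

All cut coordinates (distinct, sorted): [18, 28, 39, 50, 58, 70, 78, 92, 97, 112, 126]

Fragment lengths:
  18→28: 10 bp
  28→39: 11 bp
  39→50: 11 bp
  50→58: 8 bp
  58→70: 12 bp
  70→78: 8 bp
  78→92: 14 bp
  92→97: 5 bp
  97→112: 15 bp
  112→126: 14 bp
  126→18 (wrap): 131-126+18 = 23 bp

[5,8,8,10,11,11,12,14,14,15,23]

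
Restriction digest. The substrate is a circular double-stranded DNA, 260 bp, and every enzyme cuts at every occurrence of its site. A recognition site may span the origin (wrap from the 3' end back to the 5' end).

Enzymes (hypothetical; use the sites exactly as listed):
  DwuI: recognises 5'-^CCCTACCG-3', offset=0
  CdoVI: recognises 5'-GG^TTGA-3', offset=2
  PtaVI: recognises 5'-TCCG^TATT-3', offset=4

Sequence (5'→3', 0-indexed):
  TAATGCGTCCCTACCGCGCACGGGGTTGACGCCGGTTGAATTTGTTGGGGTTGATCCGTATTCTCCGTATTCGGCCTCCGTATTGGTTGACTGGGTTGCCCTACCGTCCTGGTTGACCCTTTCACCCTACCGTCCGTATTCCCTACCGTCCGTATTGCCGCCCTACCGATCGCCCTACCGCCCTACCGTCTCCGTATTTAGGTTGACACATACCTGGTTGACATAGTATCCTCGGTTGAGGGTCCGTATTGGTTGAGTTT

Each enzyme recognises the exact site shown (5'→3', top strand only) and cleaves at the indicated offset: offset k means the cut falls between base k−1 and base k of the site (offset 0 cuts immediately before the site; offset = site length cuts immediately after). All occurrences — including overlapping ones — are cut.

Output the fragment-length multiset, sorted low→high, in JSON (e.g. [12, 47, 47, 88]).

Scan for sites:
  DwuI (CCCTACCG, off=0): starts [8, 98, 124, 140, 160, 172, 180] → cuts [8, 98, 124, 140, 160, 172, 180]
  CdoVI (GGTTGA, off=2): starts [23, 33, 48, 84, 110, 200, 215, 233, 250] → cuts [25, 35, 50, 86, 112, 202, 217, 235, 252]
  PtaVI (TCCGTATT, off=4): starts [54, 63, 76, 132, 148, 190, 242] → cuts [58, 67, 80, 136, 152, 194, 246]

All cut coordinates (distinct, sorted): [8, 25, 35, 50, 58, 67, 80, 86, 98, 112, 124, 136, 140, 152, 160, 172, 180, 194, 202, 217, 235, 246, 252]

Fragments:
  8→25: 17 bp
  25→35: 10 bp
  35→50: 15 bp
  50→58: 8 bp
  58→67: 9 bp
  67→80: 13 bp
  80→86: 6 bp
  86→98: 12 bp
  98→112: 14 bp
  112→124: 12 bp
  124→136: 12 bp
  136→140: 4 bp
  140→152: 12 bp
  152→160: 8 bp
  160→172: 12 bp
  172→180: 8 bp
  180→194: 14 bp
  194→202: 8 bp
  202→217: 15 bp
  217→235: 18 bp
  235→246: 11 bp
  246→252: 6 bp
  252→8 (wrap): 260-252+8 = 16 bp

[4,6,6,8,8,8,8,9,10,11,12,12,12,12,12,13,14,14,15,15,16,17,18]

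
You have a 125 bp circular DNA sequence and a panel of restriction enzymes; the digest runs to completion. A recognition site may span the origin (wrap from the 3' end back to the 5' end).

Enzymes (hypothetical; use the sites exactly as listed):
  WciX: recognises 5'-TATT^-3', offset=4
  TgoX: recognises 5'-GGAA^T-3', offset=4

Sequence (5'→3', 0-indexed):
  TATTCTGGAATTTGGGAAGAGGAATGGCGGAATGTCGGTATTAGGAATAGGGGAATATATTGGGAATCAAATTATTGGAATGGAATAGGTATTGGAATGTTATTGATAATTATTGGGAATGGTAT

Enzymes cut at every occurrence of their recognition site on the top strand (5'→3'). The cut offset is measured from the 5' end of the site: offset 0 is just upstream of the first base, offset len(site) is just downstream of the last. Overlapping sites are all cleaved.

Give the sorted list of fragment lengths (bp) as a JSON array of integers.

Per-enzyme occurrences:
  WciX TATT/4: at [0, 38, 57, 72, 89, 100, 110, 122] ⇒ [1, 4, 42, 61, 76, 93, 104, 114]
  TgoX GGAAT/4: at [6, 20, 28, 43, 51, 62, 76, 81, 93, 115] ⇒ [10, 24, 32, 47, 55, 66, 80, 85, 97, 119]

Pooled cuts: [1, 4, 10, 24, 32, 42, 47, 55, 61, 66, 76, 80, 85, 93, 97, 104, 114, 119]

Fragments:
  1→4: 3 bp
  4→10: 6 bp
  10→24: 14 bp
  24→32: 8 bp
  32→42: 10 bp
  42→47: 5 bp
  47→55: 8 bp
  55→61: 6 bp
  61→66: 5 bp
  66→76: 10 bp
  76→80: 4 bp
  80→85: 5 bp
  85→93: 8 bp
  93→97: 4 bp
  97→104: 7 bp
  104→114: 10 bp
  114→119: 5 bp
  119→1 (wrap): 125-119+1 = 7 bp

[3,4,4,5,5,5,5,6,6,7,7,8,8,8,10,10,10,14]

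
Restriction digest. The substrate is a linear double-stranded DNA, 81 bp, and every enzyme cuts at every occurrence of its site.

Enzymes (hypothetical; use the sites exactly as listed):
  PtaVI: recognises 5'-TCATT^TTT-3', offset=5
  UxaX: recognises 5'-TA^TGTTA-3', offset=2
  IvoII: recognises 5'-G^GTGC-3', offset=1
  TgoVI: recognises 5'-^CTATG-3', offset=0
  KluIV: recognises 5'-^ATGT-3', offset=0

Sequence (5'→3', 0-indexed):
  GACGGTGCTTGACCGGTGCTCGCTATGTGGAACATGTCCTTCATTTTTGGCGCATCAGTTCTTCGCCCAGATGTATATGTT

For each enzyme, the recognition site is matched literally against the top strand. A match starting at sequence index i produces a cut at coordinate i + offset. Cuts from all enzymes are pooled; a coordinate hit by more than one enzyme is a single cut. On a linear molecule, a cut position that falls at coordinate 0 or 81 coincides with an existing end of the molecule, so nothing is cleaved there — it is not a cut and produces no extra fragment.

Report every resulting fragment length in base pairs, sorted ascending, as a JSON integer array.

Site scan:
  PtaVI (TCATTTTT, off=5): starts [40] → cuts [45]
  UxaX (TATGTTA, off=2): no sites
  IvoII (GGTGC, off=1): starts [3, 14] → cuts [4, 15]
  TgoVI (CTATG, off=0): starts [22] → cuts [22]
  KluIV (ATGT, off=0): starts [24, 33, 70, 76] → cuts [24, 33, 70, 76]

All cut coordinates (distinct, sorted): [4, 15, 22, 24, 33, 45, 70, 76]

Fragment lengths:
  [0,4): 4 bp
  [4,15): 11 bp
  [15,22): 7 bp
  [22,24): 2 bp
  [24,33): 9 bp
  [33,45): 12 bp
  [45,70): 25 bp
  [70,76): 6 bp
  [76,81): 5 bp

[2,4,5,6,7,9,11,12,25]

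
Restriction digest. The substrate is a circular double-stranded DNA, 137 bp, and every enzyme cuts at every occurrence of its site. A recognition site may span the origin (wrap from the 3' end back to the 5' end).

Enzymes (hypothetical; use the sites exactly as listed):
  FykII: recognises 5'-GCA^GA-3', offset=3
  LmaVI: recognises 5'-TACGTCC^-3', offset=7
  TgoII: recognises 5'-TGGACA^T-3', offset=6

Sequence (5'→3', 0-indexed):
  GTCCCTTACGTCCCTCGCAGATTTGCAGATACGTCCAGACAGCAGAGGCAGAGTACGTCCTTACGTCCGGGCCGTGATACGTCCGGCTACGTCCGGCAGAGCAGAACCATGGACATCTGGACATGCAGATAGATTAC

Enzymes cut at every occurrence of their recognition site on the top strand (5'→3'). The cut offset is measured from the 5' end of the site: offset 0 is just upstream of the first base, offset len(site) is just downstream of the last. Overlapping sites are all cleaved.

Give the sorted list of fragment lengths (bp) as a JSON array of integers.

[4,4,5,6,6,8,8,8,8,9,9,10,10,12,14,16]

Site scan:
  FykII GCAGA/3: at [16, 24, 41, 47, 95, 100, 124] ⇒ [19, 27, 44, 50, 98, 103, 127]
  LmaVI TACGTCC/7: at [6, 29, 53, 61, 77, 87, 134] ⇒ [4, 13, 36, 60, 68, 84, 94]
  TgoII TGGACAT/6: at [109, 117] ⇒ [115, 123]

All cut coordinates (distinct, sorted): [4, 13, 19, 27, 36, 44, 50, 60, 68, 84, 94, 98, 103, 115, 123, 127]

Fragment lengths:
  4→13: 9 bp
  13→19: 6 bp
  19→27: 8 bp
  27→36: 9 bp
  36→44: 8 bp
  44→50: 6 bp
  50→60: 10 bp
  60→68: 8 bp
  68→84: 16 bp
  84→94: 10 bp
  94→98: 4 bp
  98→103: 5 bp
  103→115: 12 bp
  115→123: 8 bp
  123→127: 4 bp
  127→4 (wrap): 137-127+4 = 14 bp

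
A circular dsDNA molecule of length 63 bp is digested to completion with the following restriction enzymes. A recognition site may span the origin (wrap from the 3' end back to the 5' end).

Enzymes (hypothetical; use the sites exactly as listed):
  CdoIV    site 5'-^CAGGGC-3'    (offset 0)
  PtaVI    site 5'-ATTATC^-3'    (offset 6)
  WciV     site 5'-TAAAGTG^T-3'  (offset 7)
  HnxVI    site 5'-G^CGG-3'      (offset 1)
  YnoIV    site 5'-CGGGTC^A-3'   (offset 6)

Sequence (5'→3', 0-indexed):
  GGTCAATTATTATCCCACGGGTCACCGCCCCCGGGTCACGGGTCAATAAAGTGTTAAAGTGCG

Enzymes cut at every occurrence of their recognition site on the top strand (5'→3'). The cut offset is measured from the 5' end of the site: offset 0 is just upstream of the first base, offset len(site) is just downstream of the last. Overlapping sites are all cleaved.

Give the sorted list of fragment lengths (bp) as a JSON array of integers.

Scan for sites:
  CdoIV (CAGGGC, off=0): no sites
  PtaVI (ATTATC, off=6): starts [8] → cuts [14]
  WciV (TAAAGTGT, off=7): starts [46] → cuts [53]
  HnxVI (GCGG, off=1): starts [60] → cuts [61]
  YnoIV (CGGGTCA, off=6): starts [17, 31, 38, 61] → cuts [4, 23, 37, 44]

All cut coordinates (distinct, sorted): [4, 14, 23, 37, 44, 53, 61]

Fragment lengths:
  4→14: 10 bp
  14→23: 9 bp
  23→37: 14 bp
  37→44: 7 bp
  44→53: 9 bp
  53→61: 8 bp
  61→4 (wrap): 63-61+4 = 6 bp

[6,7,8,9,9,10,14]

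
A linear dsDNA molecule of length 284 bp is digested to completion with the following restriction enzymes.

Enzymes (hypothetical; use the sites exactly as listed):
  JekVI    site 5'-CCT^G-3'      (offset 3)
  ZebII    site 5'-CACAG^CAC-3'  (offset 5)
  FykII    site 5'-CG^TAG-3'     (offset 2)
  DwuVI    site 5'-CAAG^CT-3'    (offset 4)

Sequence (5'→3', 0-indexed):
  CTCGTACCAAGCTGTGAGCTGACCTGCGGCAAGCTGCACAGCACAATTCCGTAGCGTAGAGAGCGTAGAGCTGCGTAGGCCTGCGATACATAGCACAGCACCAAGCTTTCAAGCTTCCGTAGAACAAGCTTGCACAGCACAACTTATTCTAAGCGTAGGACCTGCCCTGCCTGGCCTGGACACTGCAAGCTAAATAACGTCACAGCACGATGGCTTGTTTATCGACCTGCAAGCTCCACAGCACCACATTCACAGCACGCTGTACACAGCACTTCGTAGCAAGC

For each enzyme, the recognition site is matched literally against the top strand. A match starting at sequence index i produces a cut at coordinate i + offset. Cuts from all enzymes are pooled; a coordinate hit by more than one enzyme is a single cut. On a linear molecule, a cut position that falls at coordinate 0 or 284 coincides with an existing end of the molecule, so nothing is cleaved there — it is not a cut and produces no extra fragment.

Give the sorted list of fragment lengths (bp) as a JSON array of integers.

Scan for sites:
  JekVI CCTG/3: at [22, 79, 160, 165, 169, 174, 225] ⇒ [25, 82, 163, 168, 172, 177, 228]
  ZebII CACAGCAC/5: at [36, 93, 132, 200, 236, 250, 264] ⇒ [41, 98, 137, 205, 241, 255, 269]
  FykII CGTAG/2: at [49, 54, 63, 73, 117, 153, 274] ⇒ [51, 56, 65, 75, 119, 155, 276]
  DwuVI CAAGCT/4: at [7, 29, 101, 109, 124, 185, 229] ⇒ [11, 33, 105, 113, 128, 189, 233]

Pooled cuts: [11, 25, 33, 41, 51, 56, 65, 75, 82, 98, 105, 113, 119, 128, 137, 155, 163, 168, 172, 177, 189, 205, 228, 233, 241, 255, 269, 276]

Fragment lengths:
  [0,11): 11 bp
  [11,25): 14 bp
  [25,33): 8 bp
  [33,41): 8 bp
  [41,51): 10 bp
  [51,56): 5 bp
  [56,65): 9 bp
  [65,75): 10 bp
  [75,82): 7 bp
  [82,98): 16 bp
  [98,105): 7 bp
  [105,113): 8 bp
  [113,119): 6 bp
  [119,128): 9 bp
  [128,137): 9 bp
  [137,155): 18 bp
  [155,163): 8 bp
  [163,168): 5 bp
  [168,172): 4 bp
  [172,177): 5 bp
  [177,189): 12 bp
  [189,205): 16 bp
  [205,228): 23 bp
  [228,233): 5 bp
  [233,241): 8 bp
  [241,255): 14 bp
  [255,269): 14 bp
  [269,276): 7 bp
  [276,284): 8 bp

[4,5,5,5,5,6,7,7,7,8,8,8,8,8,8,9,9,9,10,10,11,12,14,14,14,16,16,18,23]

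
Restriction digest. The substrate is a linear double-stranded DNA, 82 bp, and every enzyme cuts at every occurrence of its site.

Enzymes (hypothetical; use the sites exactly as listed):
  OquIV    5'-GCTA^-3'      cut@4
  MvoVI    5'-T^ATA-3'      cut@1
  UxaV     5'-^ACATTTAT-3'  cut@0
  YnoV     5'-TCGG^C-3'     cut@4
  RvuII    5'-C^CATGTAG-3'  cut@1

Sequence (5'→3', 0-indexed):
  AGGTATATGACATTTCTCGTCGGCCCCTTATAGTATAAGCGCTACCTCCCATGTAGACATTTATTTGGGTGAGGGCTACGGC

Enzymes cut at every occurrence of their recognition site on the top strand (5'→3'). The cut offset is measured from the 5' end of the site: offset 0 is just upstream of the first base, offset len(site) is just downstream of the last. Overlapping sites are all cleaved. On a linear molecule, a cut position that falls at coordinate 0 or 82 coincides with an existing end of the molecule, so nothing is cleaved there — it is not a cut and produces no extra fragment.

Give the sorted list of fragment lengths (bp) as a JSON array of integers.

[4,4,5,5,6,7,10,19,22]

Site scan:
  OquIV (GCTA, off=4): starts [40, 74] → cuts [44, 78]
  MvoVI (TATA, off=1): starts [3, 28, 33] → cuts [4, 29, 34]
  UxaV (ACATTTAT, off=0): starts [56] → cuts [56]
  YnoV (TCGGC, off=4): starts [19] → cuts [23]
  RvuII (CCATGTAG, off=1): starts [48] → cuts [49]

Pooled cuts: [4, 23, 29, 34, 44, 49, 56, 78]

Fragment lengths:
  [0,4): 4 bp
  [4,23): 19 bp
  [23,29): 6 bp
  [29,34): 5 bp
  [34,44): 10 bp
  [44,49): 5 bp
  [49,56): 7 bp
  [56,78): 22 bp
  [78,82): 4 bp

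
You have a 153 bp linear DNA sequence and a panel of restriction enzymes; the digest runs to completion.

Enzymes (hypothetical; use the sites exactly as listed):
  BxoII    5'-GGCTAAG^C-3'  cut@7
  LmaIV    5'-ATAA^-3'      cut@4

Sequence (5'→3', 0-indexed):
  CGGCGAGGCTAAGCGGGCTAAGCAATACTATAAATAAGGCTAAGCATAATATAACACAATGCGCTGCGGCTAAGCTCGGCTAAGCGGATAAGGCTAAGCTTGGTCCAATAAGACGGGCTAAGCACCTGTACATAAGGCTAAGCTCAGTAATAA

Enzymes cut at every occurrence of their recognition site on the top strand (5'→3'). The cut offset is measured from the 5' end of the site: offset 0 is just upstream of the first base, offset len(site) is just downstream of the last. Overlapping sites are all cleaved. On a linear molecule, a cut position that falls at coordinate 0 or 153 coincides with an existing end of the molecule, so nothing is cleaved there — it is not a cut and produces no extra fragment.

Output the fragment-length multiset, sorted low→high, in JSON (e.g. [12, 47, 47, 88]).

Scan for sites:
  BxoII (GGCTAAGC, off=7): starts [6, 15, 37, 67, 77, 91, 115, 135] → cuts [13, 22, 44, 74, 84, 98, 122, 142]
  LmaIV (ATAA, off=4): starts [29, 33, 45, 50, 87, 107, 131, 149] → cuts [33, 37, 49, 54, 91, 111, 135] (position 153 is a terminus of the linear molecule — no cut)

All cut coordinates (distinct, sorted): [13, 22, 33, 37, 44, 49, 54, 74, 84, 91, 98, 111, 122, 135, 142]

Fragments:
  [0,13): 13 bp
  [13,22): 9 bp
  [22,33): 11 bp
  [33,37): 4 bp
  [37,44): 7 bp
  [44,49): 5 bp
  [49,54): 5 bp
  [54,74): 20 bp
  [74,84): 10 bp
  [84,91): 7 bp
  [91,98): 7 bp
  [98,111): 13 bp
  [111,122): 11 bp
  [122,135): 13 bp
  [135,142): 7 bp
  [142,153): 11 bp

[4,5,5,7,7,7,7,9,10,11,11,11,13,13,13,20]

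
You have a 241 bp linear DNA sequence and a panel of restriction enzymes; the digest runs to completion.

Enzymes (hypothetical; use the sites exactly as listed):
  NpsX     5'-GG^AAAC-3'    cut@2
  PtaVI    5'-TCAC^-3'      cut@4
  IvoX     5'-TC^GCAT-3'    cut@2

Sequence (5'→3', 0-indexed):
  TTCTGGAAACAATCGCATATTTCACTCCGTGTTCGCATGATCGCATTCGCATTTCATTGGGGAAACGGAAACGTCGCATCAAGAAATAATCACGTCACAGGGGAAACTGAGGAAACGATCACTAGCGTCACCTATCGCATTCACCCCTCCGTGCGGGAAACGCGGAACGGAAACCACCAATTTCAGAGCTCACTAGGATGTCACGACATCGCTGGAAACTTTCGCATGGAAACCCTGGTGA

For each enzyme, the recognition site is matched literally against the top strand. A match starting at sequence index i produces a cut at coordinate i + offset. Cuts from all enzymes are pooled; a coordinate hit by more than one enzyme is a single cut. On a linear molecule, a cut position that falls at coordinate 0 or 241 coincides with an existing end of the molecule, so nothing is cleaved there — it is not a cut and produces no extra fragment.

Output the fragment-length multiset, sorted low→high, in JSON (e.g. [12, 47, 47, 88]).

Per-enzyme occurrences:
  NpsX GGAAAC/2: at [4, 60, 66, 101, 110, 155, 168, 213, 227] ⇒ [6, 62, 68, 103, 112, 157, 170, 215, 229]
  PtaVI TCAC/4: at [21, 89, 94, 118, 127, 140, 189, 200] ⇒ [25, 93, 98, 122, 131, 144, 193, 204]
  IvoX TCGCAT/2: at [12, 32, 40, 46, 73, 134, 221] ⇒ [14, 34, 42, 48, 75, 136, 223]

Pooled cuts: [6, 14, 25, 34, 42, 48, 62, 68, 75, 93, 98, 103, 112, 122, 131, 136, 144, 157, 170, 193, 204, 215, 223, 229]

Fragments:
  [0,6): 6 bp
  [6,14): 8 bp
  [14,25): 11 bp
  [25,34): 9 bp
  [34,42): 8 bp
  [42,48): 6 bp
  [48,62): 14 bp
  [62,68): 6 bp
  [68,75): 7 bp
  [75,93): 18 bp
  [93,98): 5 bp
  [98,103): 5 bp
  [103,112): 9 bp
  [112,122): 10 bp
  [122,131): 9 bp
  [131,136): 5 bp
  [136,144): 8 bp
  [144,157): 13 bp
  [157,170): 13 bp
  [170,193): 23 bp
  [193,204): 11 bp
  [204,215): 11 bp
  [215,223): 8 bp
  [223,229): 6 bp
  [229,241): 12 bp

[5,5,5,6,6,6,6,7,8,8,8,8,9,9,9,10,11,11,11,12,13,13,14,18,23]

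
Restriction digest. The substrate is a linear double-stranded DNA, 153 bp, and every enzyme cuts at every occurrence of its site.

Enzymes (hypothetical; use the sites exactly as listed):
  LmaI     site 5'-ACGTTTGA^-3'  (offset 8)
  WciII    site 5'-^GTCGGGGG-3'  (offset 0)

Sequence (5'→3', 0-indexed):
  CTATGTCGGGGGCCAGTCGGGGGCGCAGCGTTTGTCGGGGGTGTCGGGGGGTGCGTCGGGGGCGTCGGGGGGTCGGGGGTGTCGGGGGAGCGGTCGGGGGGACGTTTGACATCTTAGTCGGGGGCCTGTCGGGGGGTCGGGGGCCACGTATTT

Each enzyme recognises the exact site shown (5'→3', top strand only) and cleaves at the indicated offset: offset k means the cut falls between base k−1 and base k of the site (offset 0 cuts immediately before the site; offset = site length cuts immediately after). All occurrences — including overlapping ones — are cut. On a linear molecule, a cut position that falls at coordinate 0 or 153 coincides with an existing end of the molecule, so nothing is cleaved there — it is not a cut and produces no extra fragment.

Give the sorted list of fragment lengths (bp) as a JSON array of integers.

Per-enzyme occurrences:
  LmaI (ACGTTTGA, off=8): starts [101] → cuts [109]
  WciII (GTCGGGGG, off=0): starts [4, 15, 33, 42, 54, 63, 71, 80, 92, 116, 127, 135] → cuts [4, 15, 33, 42, 54, 63, 71, 80, 92, 116, 127, 135]

All cut coordinates (distinct, sorted): [4, 15, 33, 42, 54, 63, 71, 80, 92, 109, 116, 127, 135]

Fragment lengths:
  [0,4): 4 bp
  [4,15): 11 bp
  [15,33): 18 bp
  [33,42): 9 bp
  [42,54): 12 bp
  [54,63): 9 bp
  [63,71): 8 bp
  [71,80): 9 bp
  [80,92): 12 bp
  [92,109): 17 bp
  [109,116): 7 bp
  [116,127): 11 bp
  [127,135): 8 bp
  [135,153): 18 bp

[4,7,8,8,9,9,9,11,11,12,12,17,18,18]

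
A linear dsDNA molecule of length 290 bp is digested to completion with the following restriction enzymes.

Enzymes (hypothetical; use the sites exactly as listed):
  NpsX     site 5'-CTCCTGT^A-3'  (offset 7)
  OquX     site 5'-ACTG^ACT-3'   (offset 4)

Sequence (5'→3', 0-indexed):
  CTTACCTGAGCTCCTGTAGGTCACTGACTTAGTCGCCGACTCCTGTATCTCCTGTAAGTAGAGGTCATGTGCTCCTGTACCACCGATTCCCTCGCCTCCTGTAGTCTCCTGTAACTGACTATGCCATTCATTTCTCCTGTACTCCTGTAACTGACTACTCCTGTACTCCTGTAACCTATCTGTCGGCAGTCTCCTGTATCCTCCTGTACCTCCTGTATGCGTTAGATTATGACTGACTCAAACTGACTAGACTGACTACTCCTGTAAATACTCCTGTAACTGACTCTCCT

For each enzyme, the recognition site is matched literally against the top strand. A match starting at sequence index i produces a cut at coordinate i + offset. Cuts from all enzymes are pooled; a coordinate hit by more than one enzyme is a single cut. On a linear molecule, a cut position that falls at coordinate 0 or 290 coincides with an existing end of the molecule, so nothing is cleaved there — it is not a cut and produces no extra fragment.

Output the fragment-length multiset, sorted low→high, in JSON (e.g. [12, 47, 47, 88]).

Site scan:
  NpsX CTCCTGTA/7: at [10, 39, 48, 71, 95, 105, 133, 141, 157, 165, 190, 200, 209, 258, 270] ⇒ [17, 46, 55, 78, 102, 112, 140, 148, 164, 172, 197, 207, 216, 265, 277]
  OquX ACTGACT/4: at [22, 113, 149, 231, 241, 250, 278] ⇒ [26, 117, 153, 235, 245, 254, 282]

Pooled cuts: [17, 26, 46, 55, 78, 102, 112, 117, 140, 148, 153, 164, 172, 197, 207, 216, 235, 245, 254, 265, 277, 282]

Fragments:
  [0,17): 17 bp
  [17,26): 9 bp
  [26,46): 20 bp
  [46,55): 9 bp
  [55,78): 23 bp
  [78,102): 24 bp
  [102,112): 10 bp
  [112,117): 5 bp
  [117,140): 23 bp
  [140,148): 8 bp
  [148,153): 5 bp
  [153,164): 11 bp
  [164,172): 8 bp
  [172,197): 25 bp
  [197,207): 10 bp
  [207,216): 9 bp
  [216,235): 19 bp
  [235,245): 10 bp
  [245,254): 9 bp
  [254,265): 11 bp
  [265,277): 12 bp
  [277,282): 5 bp
  [282,290): 8 bp

[5,5,5,8,8,8,9,9,9,9,10,10,10,11,11,12,17,19,20,23,23,24,25]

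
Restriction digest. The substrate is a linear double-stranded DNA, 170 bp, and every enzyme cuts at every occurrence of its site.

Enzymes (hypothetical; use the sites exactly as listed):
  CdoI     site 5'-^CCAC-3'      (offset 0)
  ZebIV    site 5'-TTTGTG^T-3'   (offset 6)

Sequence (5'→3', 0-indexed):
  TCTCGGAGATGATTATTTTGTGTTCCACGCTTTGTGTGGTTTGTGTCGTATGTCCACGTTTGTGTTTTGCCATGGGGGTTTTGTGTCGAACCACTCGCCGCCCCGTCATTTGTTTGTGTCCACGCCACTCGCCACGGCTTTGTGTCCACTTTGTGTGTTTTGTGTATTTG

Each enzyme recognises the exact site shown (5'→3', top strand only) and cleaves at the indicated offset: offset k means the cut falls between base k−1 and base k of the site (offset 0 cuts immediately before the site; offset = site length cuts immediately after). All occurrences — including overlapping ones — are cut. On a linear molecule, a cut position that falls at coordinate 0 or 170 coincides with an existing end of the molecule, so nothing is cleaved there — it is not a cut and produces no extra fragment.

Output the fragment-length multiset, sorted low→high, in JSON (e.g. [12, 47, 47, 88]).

Site scan:
  CdoI CCAC/0: at [24, 53, 90, 119, 124, 131, 145] ⇒ [24, 53, 90, 119, 124, 131, 145]
  ZebIV TTTGTGT/6: at [16, 30, 39, 58, 79, 112, 138, 149, 158] ⇒ [22, 36, 45, 64, 85, 118, 144, 155, 164]

All cut coordinates (distinct, sorted): [22, 24, 36, 45, 53, 64, 85, 90, 118, 119, 124, 131, 144, 145, 155, 164]

Fragments:
  [0,22): 22 bp
  [22,24): 2 bp
  [24,36): 12 bp
  [36,45): 9 bp
  [45,53): 8 bp
  [53,64): 11 bp
  [64,85): 21 bp
  [85,90): 5 bp
  [90,118): 28 bp
  [118,119): 1 bp
  [119,124): 5 bp
  [124,131): 7 bp
  [131,144): 13 bp
  [144,145): 1 bp
  [145,155): 10 bp
  [155,164): 9 bp
  [164,170): 6 bp

[1,1,2,5,5,6,7,8,9,9,10,11,12,13,21,22,28]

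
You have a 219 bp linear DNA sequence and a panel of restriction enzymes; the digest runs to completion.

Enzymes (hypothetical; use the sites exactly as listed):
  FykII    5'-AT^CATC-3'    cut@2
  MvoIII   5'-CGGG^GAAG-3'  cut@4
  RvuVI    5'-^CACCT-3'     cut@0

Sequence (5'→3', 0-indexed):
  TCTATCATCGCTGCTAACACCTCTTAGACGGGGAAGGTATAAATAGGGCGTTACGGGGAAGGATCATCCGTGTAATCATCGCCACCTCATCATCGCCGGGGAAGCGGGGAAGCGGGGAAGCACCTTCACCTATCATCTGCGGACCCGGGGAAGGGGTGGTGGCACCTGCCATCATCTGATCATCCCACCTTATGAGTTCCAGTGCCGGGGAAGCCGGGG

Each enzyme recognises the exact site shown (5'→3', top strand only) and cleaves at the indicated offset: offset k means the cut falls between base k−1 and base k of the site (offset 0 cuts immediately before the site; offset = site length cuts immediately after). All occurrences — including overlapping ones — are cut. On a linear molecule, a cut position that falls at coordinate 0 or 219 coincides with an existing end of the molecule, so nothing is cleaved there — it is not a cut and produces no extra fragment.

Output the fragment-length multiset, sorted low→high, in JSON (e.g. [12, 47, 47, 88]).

[4,5,5,6,6,7,7,8,8,8,8,10,10,10,12,12,13,15,16,24,25]

Site scan:
  FykII (ATCATC, off=2): starts [3, 62, 74, 88, 131, 170, 178] → cuts [5, 64, 76, 90, 133, 172, 180]
  MvoIII (CGGGGAAG, off=4): starts [28, 53, 96, 104, 112, 145, 205] → cuts [32, 57, 100, 108, 116, 149, 209]
  RvuVI (CACCT, off=0): starts [17, 82, 120, 126, 162, 185] → cuts [17, 82, 120, 126, 162, 185]

Pooled cuts: [5, 17, 32, 57, 64, 76, 82, 90, 100, 108, 116, 120, 126, 133, 149, 162, 172, 180, 185, 209]

Fragments:
  [0,5): 5 bp
  [5,17): 12 bp
  [17,32): 15 bp
  [32,57): 25 bp
  [57,64): 7 bp
  [64,76): 12 bp
  [76,82): 6 bp
  [82,90): 8 bp
  [90,100): 10 bp
  [100,108): 8 bp
  [108,116): 8 bp
  [116,120): 4 bp
  [120,126): 6 bp
  [126,133): 7 bp
  [133,149): 16 bp
  [149,162): 13 bp
  [162,172): 10 bp
  [172,180): 8 bp
  [180,185): 5 bp
  [185,209): 24 bp
  [209,219): 10 bp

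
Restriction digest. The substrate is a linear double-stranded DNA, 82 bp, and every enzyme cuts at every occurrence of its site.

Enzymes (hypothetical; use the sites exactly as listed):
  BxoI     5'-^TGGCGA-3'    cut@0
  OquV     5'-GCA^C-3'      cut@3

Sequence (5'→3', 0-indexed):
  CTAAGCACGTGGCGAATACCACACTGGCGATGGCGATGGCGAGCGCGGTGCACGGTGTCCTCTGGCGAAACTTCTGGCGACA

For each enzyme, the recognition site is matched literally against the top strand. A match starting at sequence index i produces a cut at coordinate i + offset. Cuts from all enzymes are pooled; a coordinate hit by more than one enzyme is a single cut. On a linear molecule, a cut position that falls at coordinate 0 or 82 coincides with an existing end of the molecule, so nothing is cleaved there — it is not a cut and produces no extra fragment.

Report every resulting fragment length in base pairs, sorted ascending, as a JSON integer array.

Per-enzyme occurrences:
  BxoI TGGCGA/0: at [9, 24, 30, 36, 62, 74] ⇒ [9, 24, 30, 36, 62, 74]
  OquV GCAC/3: at [4, 49] ⇒ [7, 52]

All cut coordinates (distinct, sorted): [7, 9, 24, 30, 36, 52, 62, 74]

Fragments:
  [0,7): 7 bp
  [7,9): 2 bp
  [9,24): 15 bp
  [24,30): 6 bp
  [30,36): 6 bp
  [36,52): 16 bp
  [52,62): 10 bp
  [62,74): 12 bp
  [74,82): 8 bp

[2,6,6,7,8,10,12,15,16]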